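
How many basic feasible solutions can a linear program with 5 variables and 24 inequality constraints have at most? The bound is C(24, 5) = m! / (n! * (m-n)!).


Each vertex corresponds to some choice of n active constraints out of m, so the number of vertices is at most C(m, n) = m! / (n!(m-n)!).
m = 24, n = 5
Numerator: 24 * 23 * 22 * 21 * 20
Denominator: 5! = 120
C(24, 5) = 42504


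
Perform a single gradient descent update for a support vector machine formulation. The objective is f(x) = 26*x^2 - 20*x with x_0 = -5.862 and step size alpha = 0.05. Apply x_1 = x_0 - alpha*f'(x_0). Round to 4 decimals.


We compute the gradient at x_0 and apply the update.
f'(x) = 52*x - 20
f'(-5.862) = 52*-5.862 - 20 = -324.824
x_1 = -5.862 - 0.05*-324.824 = 10.3792


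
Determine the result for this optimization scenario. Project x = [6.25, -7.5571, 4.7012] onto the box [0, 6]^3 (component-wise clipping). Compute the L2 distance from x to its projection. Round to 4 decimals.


Project each component onto [0, 6].
clip(6.25) = 6.0, clip(-7.5571) = 0.0, clip(4.7012) = 4.7012
Projection = [6.0, 0.0, 4.7012]
Squared diffs: [0.0625, 57.1098, 0.0]
Distance = sqrt(57.1723) = 7.5612


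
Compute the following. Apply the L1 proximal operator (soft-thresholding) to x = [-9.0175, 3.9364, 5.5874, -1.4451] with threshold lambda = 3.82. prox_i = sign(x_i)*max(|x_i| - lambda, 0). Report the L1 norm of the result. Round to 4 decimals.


Soft-thresholding with lambda = 3.82:
prox(-9.0175) = sign(-9.0175)*max(|-9.0175| - 3.82, 0) = -5.1975
prox(3.9364) = sign(3.9364)*max(|3.9364| - 3.82, 0) = 0.1164
prox(5.5874) = sign(5.5874)*max(|5.5874| - 3.82, 0) = 1.7674
prox(-1.4451) = sign(-1.4451)*max(|-1.4451| - 3.82, 0) = 0.0
prox(x) = [-5.1975, 0.1164, 1.7674, 0.0]
||prox(x)||_1 = 5.1975 + 0.1164 + 1.7674 + 0.0 = 7.0813


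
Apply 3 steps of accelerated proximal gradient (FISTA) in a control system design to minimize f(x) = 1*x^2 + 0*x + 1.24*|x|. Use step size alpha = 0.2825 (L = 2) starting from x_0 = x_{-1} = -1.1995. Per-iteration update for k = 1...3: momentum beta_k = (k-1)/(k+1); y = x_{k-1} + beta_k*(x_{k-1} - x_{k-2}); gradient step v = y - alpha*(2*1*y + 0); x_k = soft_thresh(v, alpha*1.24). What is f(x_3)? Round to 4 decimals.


FISTA on f(x) = 1*x^2 + 0*x + 1.24*|x|
L = 2, alpha = 0.2825
Iteration 1: beta = 0.0, y = -1.1995 + 0.0*(-1.1995 + 1.1995) = -1.1995
  grad(y) = -2.399, v = y - alpha*grad = -0.5218
  prox(v) = soft_thresh(-0.5218, 0.3503) = -0.1715
Iteration 2: beta = 0.3333, y = -0.1715 + 0.3333*(-0.1715 + 1.1995) = 0.1712
  grad(y) = 0.3424, v = y - alpha*grad = 0.0745
  prox(v) = soft_thresh(0.0745, 0.3503) = 0.0
Iteration 3: beta = 0.5, y = 0.0 + 0.5*(0.0 + 0.1715) = 0.0857
  grad(y) = 0.1715, v = y - alpha*grad = 0.0373
  prox(v) = soft_thresh(0.0373, 0.3503) = 0.0
f(x_3) = 1*0.0^2 + 0*0.0 + 1.24*|0.0| = 0.0


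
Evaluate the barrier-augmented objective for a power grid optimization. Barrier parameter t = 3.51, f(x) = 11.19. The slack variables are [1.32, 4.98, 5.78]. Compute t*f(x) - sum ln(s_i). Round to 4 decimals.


Step 1: Compute log-barrier.
ln values: [0.2776, 1.6054, 1.7544]
phi = -(0.2776 + 1.6054 + 1.7544) = -3.6375
Step 2: Compute augmented objective.
t*f(x) = 3.51*11.19 = 39.2769
Total = 39.2769 - 3.6375 = 35.6394


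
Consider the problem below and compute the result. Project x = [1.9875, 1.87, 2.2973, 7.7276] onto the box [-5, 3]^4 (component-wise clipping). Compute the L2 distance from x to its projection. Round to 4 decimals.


Project each component onto [-5, 3].
clip(1.9875) = 1.9875, clip(1.87) = 1.87, clip(2.2973) = 2.2973, clip(7.7276) = 3.0
Projection = [1.9875, 1.87, 2.2973, 3.0]
Squared diffs: [0.0, 0.0, 0.0, 22.3502]
Distance = sqrt(22.3502) = 4.7276


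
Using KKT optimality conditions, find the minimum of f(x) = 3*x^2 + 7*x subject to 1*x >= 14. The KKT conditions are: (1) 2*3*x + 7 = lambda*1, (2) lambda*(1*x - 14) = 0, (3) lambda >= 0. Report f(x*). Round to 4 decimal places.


Step 1: Try lambda = 0 (constraint inactive).
x_unc = -7/(2*3) = -1.1667
Check: 1*-1.1667 = -1.1667 < 14 -- violated!
Step 2: Constraint must be active: 1*x = 14
x* = 14/1 = 14.0
lambda = (2*3*14.0 + 7)/1 = 91.0
Step 3: Compute optimal value.
f(x*) = 3*14.0^2 + 7*14.0 = 686.0


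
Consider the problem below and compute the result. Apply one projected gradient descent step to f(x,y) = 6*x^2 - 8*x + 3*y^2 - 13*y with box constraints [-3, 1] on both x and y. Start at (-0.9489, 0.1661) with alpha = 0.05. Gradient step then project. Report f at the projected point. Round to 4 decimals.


Step 1: Compute gradient at (-0.9489, 0.1661).
grad_x = 2*6*-0.9489 - 8 = -19.3868
grad_y = 2*3*0.1661 - 13 = -12.0034
Step 2: Gradient step.
x_raw = -0.9489 - 0.05*-19.3868 = 0.0204
y_raw = 0.1661 - 0.05*-12.0034 = 0.7663
Step 3: Project onto [-3, 1].
x_proj = clip(0.0204) = 0.0204
y_proj = clip(0.7663) = 0.7663
Step 4: Evaluate f.
f(0.0204, 0.7663) = -8.361


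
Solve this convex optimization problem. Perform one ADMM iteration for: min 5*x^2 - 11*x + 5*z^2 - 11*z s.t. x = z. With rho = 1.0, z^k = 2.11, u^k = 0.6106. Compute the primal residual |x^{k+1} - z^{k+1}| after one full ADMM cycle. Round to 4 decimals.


ADMM iteration with rho = 1.0, z^k = 2.11, u^k = 0.6106
Step 1: x-update.
Minimize 5*x^2 - 11*x + (1.0/2)*(x - 2.11 + 0.6106)^2
FOC: (2*5 + 1.0)*x = 11 + 1.0*(2.11 - 0.6106)
x^{k+1} = 1.1363
Step 2: z-update.
Minimize 5*z^2 - 11*z + (1.0/2)*(1.1363 - z + 0.6106)^2
FOC: (2*5 + 1.0)*z = 11 + 1.0*(1.1363 + 0.6106)
z^{k+1} = 1.1588
Step 3: u-update.
u^{k+1} = 0.6106 + 1.1363 - 1.1588 = 0.5881
Step 4: Primal residual = |1.1363 - 1.1588| = 0.0225


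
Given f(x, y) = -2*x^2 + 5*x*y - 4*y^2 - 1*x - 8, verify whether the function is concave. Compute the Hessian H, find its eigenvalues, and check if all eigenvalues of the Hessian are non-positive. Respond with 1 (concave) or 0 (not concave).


The Hessian of f(x,y) = -2*x^2 + 5*x*y - 4*y^2 - 1*x - 8 is:
H = [[-4, 5], [5, -8]]
Trace = -4 - 8 = -12
Determinant = -4*-8 - (5)^2 = 7
Discriminant = (-12)^2 - 4*7 = 116.0
Eigenvalues: lambda_1 = -11.3852, lambda_2 = -0.6148
The function is concave.

1


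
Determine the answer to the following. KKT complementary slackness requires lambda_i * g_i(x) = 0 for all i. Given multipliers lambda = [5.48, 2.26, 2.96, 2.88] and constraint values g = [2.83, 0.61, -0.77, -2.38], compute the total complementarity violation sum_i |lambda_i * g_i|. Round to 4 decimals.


KKT complementary slackness check:
lambda_1 * g_1 = 5.48 * 2.83 = 15.5084
lambda_2 * g_2 = 2.26 * 0.61 = 1.3786
lambda_3 * g_3 = 2.96 * -0.77 = -2.2792
lambda_4 * g_4 = 2.88 * -2.38 = -6.8544
Total violation = 15.5084 + 1.3786 + 2.2792 + 6.8544 = 26.0206


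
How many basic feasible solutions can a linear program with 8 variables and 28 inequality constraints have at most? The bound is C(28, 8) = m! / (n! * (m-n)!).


Each vertex corresponds to some choice of n active constraints out of m, so the number of vertices is at most C(m, n) = m! / (n!(m-n)!).
m = 28, n = 8
Numerator: 28 * 27 * 26 * 25 * 24 * 23 * 22 * 21
Denominator: 8! = 40320
C(28, 8) = 3108105


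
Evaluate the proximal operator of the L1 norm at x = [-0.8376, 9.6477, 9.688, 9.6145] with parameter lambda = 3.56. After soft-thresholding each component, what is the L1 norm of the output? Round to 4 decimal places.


Soft-thresholding with lambda = 3.56:
prox(-0.8376) = sign(-0.8376)*max(|-0.8376| - 3.56, 0) = 0.0
prox(9.6477) = sign(9.6477)*max(|9.6477| - 3.56, 0) = 6.0877
prox(9.688) = sign(9.688)*max(|9.688| - 3.56, 0) = 6.128
prox(9.6145) = sign(9.6145)*max(|9.6145| - 3.56, 0) = 6.0545
prox(x) = [0.0, 6.0877, 6.128, 6.0545]
||prox(x)||_1 = 0.0 + 6.0877 + 6.128 + 6.0545 = 18.2702


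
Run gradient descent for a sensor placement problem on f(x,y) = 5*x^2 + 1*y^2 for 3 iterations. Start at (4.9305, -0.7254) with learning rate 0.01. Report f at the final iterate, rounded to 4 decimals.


Gradient descent on f(x,y) = 5*x^2 + 1*y^2.
Starting point: (4.9305, -0.7254), alpha = 0.01
Step 1: grad_x = 2*5*4.9305 = 49.305, grad_y = 2*1*-0.7254 = -1.4508
  x_1 = 4.9305 - 0.01*49.305 = 4.4375
  y_1 = -0.7254 - 0.01*-1.4508 = -0.7109
Step 2: grad_x = 2*5*4.4375 = 44.3745, grad_y = 2*1*-0.7109 = -1.4218
  x_2 = 4.4375 - 0.01*44.3745 = 3.9937
  y_2 = -0.7109 - 0.01*-1.4218 = -0.6967
Step 3: grad_x = 2*5*3.9937 = 39.9371, grad_y = 2*1*-0.6967 = -1.3933
  x_3 = 3.9937 - 0.01*39.9371 = 3.5943
  y_3 = -0.6967 - 0.01*-1.3933 = -0.6827
f(3.5943, -0.6827) = 5*3.5943^2 + 1*(-0.6827)^2 = 65.0623


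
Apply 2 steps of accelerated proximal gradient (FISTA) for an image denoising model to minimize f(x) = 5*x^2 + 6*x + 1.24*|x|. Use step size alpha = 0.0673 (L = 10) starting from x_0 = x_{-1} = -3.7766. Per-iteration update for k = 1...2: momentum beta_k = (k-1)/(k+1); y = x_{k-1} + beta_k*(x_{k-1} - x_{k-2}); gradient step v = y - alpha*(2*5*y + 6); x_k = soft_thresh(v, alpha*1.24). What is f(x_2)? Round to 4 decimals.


FISTA on f(x) = 5*x^2 + 6*x + 1.24*|x|
L = 10, alpha = 0.0673
Iteration 1: beta = 0.0, y = -3.7766 + 0.0*(-3.7766 + 3.7766) = -3.7766
  grad(y) = -31.766, v = y - alpha*grad = -1.6387
  prox(v) = soft_thresh(-1.6387, 0.0835) = -1.5553
Iteration 2: beta = 0.3333, y = -1.5553 + 0.3333*(-1.5553 + 3.7766) = -0.8149
  grad(y) = -2.1486, v = y - alpha*grad = -0.6703
  prox(v) = soft_thresh(-0.6703, 0.0835) = -0.5868
f(x_2) = 5*(-0.5868)^2 + 6*(-0.5868) + 1.24*|-0.5868| = -1.0715


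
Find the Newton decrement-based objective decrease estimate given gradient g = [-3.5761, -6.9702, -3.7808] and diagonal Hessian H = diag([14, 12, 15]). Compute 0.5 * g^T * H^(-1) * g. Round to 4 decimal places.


Step 1: H is diagonal, so H^(-1) * g = [-0.2554, -0.5809, -0.2521].
Step 2: g^T H^(-1) g = sum_i g_i^2 / H_ii
  = (-3.5761)^2/14 + (-6.9702)^2/12 + (-3.7808)^2/15
  = 0.9135 + 4.0486 + 0.953 = 5.9151
Step 3: Objective decrease = 0.5 * g^T H^(-1) g = 2.9575


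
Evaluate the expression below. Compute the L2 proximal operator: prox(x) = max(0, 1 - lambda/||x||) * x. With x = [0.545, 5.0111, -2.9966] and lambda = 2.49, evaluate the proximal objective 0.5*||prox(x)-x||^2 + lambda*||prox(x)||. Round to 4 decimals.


Step 1: Compute ||x||.
||x|| = 5.8641
Step 2: Compute scaling factor.
scale = max(0, 1 - 2.49/5.8641) = 0.5754
Step 3: prox(x) = [0.3136, 2.8833, -1.7242]
||prox(x)|| = 3.3741
Step 4: Proximal objective.
0.5*||prox-x||^2 = 3.1001
lambda*||prox|| = 8.4015
Total = 11.5016


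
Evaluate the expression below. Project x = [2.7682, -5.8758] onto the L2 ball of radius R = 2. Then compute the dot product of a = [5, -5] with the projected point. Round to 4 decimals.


Step 1: Compute ||x|| (intermediates to 6 decimals).
||x|| = sqrt(2.7682^2 + (-5.8758)^2) = 6.495226
Step 2: Project.
Since ||x|| > R, scale = R/||x|| = 2/6.495226 = 0.307918, proj(x) = scale * x
proj(x) = [0.852379, -1.809265]
Step 3: Dot product.
a^T * proj(x) = 5*0.852379 - 5*(-1.809265) = 13.3082


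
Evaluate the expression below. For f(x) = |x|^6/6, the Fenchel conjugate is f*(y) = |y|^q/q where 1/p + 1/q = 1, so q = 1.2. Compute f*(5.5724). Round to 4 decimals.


The conjugate exponent q satisfies 1/p + 1/q = 1.
p = 6, so q = 6/(6 - 1) = 1.2
|y|^q = 5.5724^1.2 = 7.8569
f*(5.5724) = 7.8569 / 1.2 = 6.5474


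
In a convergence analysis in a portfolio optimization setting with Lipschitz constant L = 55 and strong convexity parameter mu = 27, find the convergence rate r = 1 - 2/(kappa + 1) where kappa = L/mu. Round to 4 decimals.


Step 1: Compute the condition number.
kappa = L/mu = 55/27 = 2.037
Step 2: Compute the convergence rate.
r = 1 - 2/(kappa + 1) = 1 - 2*mu/(L + mu) = (L - mu)/(L + mu) = 28/82 = 0.3415


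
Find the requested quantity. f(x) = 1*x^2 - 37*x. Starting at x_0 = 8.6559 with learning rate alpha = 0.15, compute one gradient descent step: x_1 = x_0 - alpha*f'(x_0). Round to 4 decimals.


We compute the gradient at x_0 and apply the update.
f'(x) = 2*x - 37
f'(8.6559) = 2*8.6559 - 37 = -19.6882
x_1 = 8.6559 - 0.15*-19.6882 = 11.6091


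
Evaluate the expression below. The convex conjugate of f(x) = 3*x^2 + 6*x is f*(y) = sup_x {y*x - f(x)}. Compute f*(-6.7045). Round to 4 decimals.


f*(y) = sup_x {y*x - a*x^2 - b*x} = sup_x {(y-b)*x - a*x^2}
FOC: (y - b) - 2a*x = 0 => x* = (y - b)/(2a)
x* = (-6.7045 - 6)/(2*3) = -2.1174
f*(-6.7045) = (y-b)^2/(4a) = (-6.7045 - 6)^2/(4*3)
= 161.4043/12 = 13.4504


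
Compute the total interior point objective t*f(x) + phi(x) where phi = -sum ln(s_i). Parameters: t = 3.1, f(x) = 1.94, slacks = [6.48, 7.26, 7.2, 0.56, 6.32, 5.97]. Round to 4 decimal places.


Step 1: Compute log-barrier.
ln values: [1.8687, 1.9824, 1.9741, -0.5798, 1.8437, 1.7867]
phi = -(1.8687 + 1.9824 + 1.9741 - 0.5798 + 1.8437 + 1.7867) = -8.8758
Step 2: Compute augmented objective.
t*f(x) = 3.1*1.94 = 6.014
Total = 6.014 - 8.8758 = -2.8618


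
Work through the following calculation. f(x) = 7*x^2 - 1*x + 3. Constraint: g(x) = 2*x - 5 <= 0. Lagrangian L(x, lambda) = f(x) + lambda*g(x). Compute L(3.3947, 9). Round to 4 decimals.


Step 1: Evaluate f(x).
f(3.3947) = 7*3.3947^2 - 1*3.3947 + 3 = 80.2732
Step 2: Evaluate g(x).
g(3.3947) = 2*3.3947 - 5 = 1.7894
Step 3: Compute Lagrangian.
L = 80.2732 + 9*1.7894 = 96.3778


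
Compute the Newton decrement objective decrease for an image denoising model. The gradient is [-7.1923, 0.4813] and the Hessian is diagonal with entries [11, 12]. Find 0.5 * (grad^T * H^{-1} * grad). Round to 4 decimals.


Step 1: H is diagonal, so H^(-1) * g = [-0.6538, 0.0401].
Step 2: g^T H^(-1) g = sum_i g_i^2 / H_ii
  = (-7.1923)^2/11 + (0.4813)^2/12
  = 4.7027 + 0.0193 = 4.722
Step 3: Objective decrease = 0.5 * g^T H^(-1) g = 2.361


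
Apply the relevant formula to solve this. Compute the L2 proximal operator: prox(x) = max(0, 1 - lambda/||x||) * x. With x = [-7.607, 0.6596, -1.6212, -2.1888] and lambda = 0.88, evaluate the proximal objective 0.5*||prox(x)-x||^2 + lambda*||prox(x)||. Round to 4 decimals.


Step 1: Compute ||x||.
||x|| = 8.1068
Step 2: Compute scaling factor.
scale = max(0, 1 - 0.88/8.1068) = 0.8914
Step 3: prox(x) = [-6.7813, 0.588, -1.4452, -1.9512]
||prox(x)|| = 7.2268
Step 4: Proximal objective.
0.5*||prox-x||^2 = 0.3872
lambda*||prox|| = 6.3596
Total = 6.7468


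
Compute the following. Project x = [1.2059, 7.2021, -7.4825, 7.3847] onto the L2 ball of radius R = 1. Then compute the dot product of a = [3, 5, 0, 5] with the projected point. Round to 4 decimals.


Step 1: Compute ||x|| (intermediates to 6 decimals).
||x|| = sqrt(1.2059^2 + 7.2021^2 + (-7.4825)^2 + 7.3847^2) = 12.800236
Step 2: Project.
Since ||x|| > R, scale = R/||x|| = 1/12.800236 = 0.078124, proj(x) = scale * x
proj(x) = [0.09421, 0.562657, -0.584563, 0.576922]
Step 3: Dot product.
a^T * proj(x) = 3*0.09421 + 5*0.562657 + 0*(-0.584563) + 5*0.576922 = 5.9805


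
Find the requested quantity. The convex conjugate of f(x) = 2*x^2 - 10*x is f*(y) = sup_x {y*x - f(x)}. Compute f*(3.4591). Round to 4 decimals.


f*(y) = sup_x {y*x - a*x^2 - b*x} = sup_x {(y-b)*x - a*x^2}
FOC: (y - b) - 2a*x = 0 => x* = (y - b)/(2a)
x* = (3.4591 + 10)/(2*2) = 3.3648
f*(3.4591) = (y-b)^2/(4a) = (3.4591 + 10)^2/(4*2)
= 181.1474/8 = 22.6434


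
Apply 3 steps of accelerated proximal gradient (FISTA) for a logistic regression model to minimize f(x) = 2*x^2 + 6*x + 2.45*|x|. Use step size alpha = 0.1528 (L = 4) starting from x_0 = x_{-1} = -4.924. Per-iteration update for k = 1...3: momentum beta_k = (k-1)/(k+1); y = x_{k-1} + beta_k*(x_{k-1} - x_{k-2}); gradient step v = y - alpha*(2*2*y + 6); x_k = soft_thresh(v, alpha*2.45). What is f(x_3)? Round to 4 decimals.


FISTA on f(x) = 2*x^2 + 6*x + 2.45*|x|
L = 4, alpha = 0.1528
Iteration 1: beta = 0.0, y = -4.924 + 0.0*(-4.924 + 4.924) = -4.924
  grad(y) = -13.696, v = y - alpha*grad = -2.8313
  prox(v) = soft_thresh(-2.8313, 0.3744) = -2.4569
Iteration 2: beta = 0.3333, y = -2.4569 + 0.3333*(-2.4569 + 4.924) = -1.6345
  grad(y) = -0.5381, v = y - alpha*grad = -1.5523
  prox(v) = soft_thresh(-1.5523, 0.3744) = -1.1779
Iteration 3: beta = 0.5, y = -1.1779 + 0.5*(-1.1779 + 2.4569) = -0.5385
  grad(y) = 3.8461, v = y - alpha*grad = -1.1262
  prox(v) = soft_thresh(-1.1262, 0.3744) = -0.7518
f(x_3) = 2*(-0.7518)^2 + 6*(-0.7518) + 2.45*|-0.7518| = -1.5385


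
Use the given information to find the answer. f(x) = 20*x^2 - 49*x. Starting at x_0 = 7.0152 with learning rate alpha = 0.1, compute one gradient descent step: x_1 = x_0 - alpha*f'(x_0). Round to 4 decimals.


We compute the gradient at x_0 and apply the update.
f'(x) = 40*x - 49
f'(7.0152) = 40*7.0152 - 49 = 231.608
x_1 = 7.0152 - 0.1*231.608 = -16.1456


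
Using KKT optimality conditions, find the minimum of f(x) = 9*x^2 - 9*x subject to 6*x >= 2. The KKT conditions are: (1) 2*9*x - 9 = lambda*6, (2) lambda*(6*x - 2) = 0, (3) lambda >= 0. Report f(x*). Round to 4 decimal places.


Step 1: Try lambda = 0 (constraint inactive).
Stationarity: 2*9*x - 9 = 0
x* = 9/(2*9) = 0.5
Check constraint: 6*0.5 = 3.0 >= 2 -- satisfied.
Step 2: Compute optimal value.
f(x*) = 9*0.5^2 - 9*0.5 = -2.25


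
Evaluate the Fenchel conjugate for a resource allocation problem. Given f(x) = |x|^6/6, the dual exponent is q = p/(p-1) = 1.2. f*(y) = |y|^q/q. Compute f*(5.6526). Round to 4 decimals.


The conjugate exponent q satisfies 1/p + 1/q = 1.
p = 6, so q = 6/(6 - 1) = 1.2
|y|^q = 5.6526^1.2 = 7.9928
f*(5.6526) = 7.9928 / 1.2 = 6.6607


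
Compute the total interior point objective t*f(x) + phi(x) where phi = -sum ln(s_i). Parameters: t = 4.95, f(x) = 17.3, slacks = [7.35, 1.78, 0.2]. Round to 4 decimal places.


Step 1: Compute log-barrier.
ln values: [1.9947, 0.5766, -1.6094]
phi = -(1.9947 + 0.5766 - 1.6094) = -0.9619
Step 2: Compute augmented objective.
t*f(x) = 4.95*17.3 = 85.635
Total = 85.635 - 0.9619 = 84.6731


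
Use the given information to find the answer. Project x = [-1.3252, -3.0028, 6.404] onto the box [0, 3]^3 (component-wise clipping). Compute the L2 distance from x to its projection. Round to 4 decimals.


Project each component onto [0, 3].
clip(-1.3252) = 0.0, clip(-3.0028) = 0.0, clip(6.404) = 3.0
Projection = [0.0, 0.0, 3.0]
Squared diffs: [1.7562, 9.0168, 11.5872]
Distance = sqrt(22.3602) = 4.7287


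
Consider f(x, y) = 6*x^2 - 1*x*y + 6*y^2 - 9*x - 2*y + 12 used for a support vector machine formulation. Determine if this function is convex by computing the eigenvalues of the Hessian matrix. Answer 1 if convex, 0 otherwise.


The Hessian of f(x,y) = 6*x^2 - 1*x*y + 6*y^2 - 9*x - 2*y + 12 is:
H = [[12, -1], [-1, 12]]
Trace = 12 + 12 = 24
Determinant = 12*12 - (-1)^2 = 143
Discriminant = (24)^2 - 4*143 = 4.0
Eigenvalues: lambda_1 = 11.0, lambda_2 = 13.0
The function is convex.

1


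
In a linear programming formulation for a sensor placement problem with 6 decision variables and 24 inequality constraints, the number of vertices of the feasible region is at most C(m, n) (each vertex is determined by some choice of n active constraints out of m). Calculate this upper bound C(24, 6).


Each vertex corresponds to some choice of n active constraints out of m, so the number of vertices is at most C(m, n) = m! / (n!(m-n)!).
m = 24, n = 6
Numerator: 24 * 23 * 22 * 21 * 20 * 19
Denominator: 6! = 720
C(24, 6) = 134596


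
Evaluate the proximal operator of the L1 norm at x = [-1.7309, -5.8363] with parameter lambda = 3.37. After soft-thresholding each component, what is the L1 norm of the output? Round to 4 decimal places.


Soft-thresholding with lambda = 3.37:
prox(-1.7309) = sign(-1.7309)*max(|-1.7309| - 3.37, 0) = 0.0
prox(-5.8363) = sign(-5.8363)*max(|-5.8363| - 3.37, 0) = -2.4663
prox(x) = [0.0, -2.4663]
||prox(x)||_1 = 0.0 + 2.4663 = 2.4663


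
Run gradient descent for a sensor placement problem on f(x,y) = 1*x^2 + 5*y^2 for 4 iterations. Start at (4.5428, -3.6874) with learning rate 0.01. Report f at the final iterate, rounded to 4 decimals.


Gradient descent on f(x,y) = 1*x^2 + 5*y^2.
Starting point: (4.5428, -3.6874), alpha = 0.01
Step 1: grad_x = 2*1*4.5428 = 9.0856, grad_y = 2*5*-3.6874 = -36.874
  x_1 = 4.5428 - 0.01*9.0856 = 4.4519
  y_1 = -3.6874 - 0.01*-36.874 = -3.3187
Step 2: grad_x = 2*1*4.4519 = 8.9039, grad_y = 2*5*-3.3187 = -33.1866
  x_2 = 4.4519 - 0.01*8.9039 = 4.3629
  y_2 = -3.3187 - 0.01*-33.1866 = -2.9868
Step 3: grad_x = 2*1*4.3629 = 8.7258, grad_y = 2*5*-2.9868 = -29.8679
  x_3 = 4.3629 - 0.01*8.7258 = 4.2756
  y_3 = -2.9868 - 0.01*-29.8679 = -2.6881
Step 4: grad_x = 2*1*4.2756 = 8.5513, grad_y = 2*5*-2.6881 = -26.8811
  x_4 = 4.2756 - 0.01*8.5513 = 4.1901
  y_4 = -2.6881 - 0.01*-26.8811 = -2.4193
f(4.1901, -2.4193) = 1*4.1901^2 + 5*(-2.4193)^2 = 46.8224


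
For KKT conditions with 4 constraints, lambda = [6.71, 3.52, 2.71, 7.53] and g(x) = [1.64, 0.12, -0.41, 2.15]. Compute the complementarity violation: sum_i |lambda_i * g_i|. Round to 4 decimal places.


KKT complementary slackness check:
lambda_1 * g_1 = 6.71 * 1.64 = 11.0044
lambda_2 * g_2 = 3.52 * 0.12 = 0.4224
lambda_3 * g_3 = 2.71 * -0.41 = -1.1111
lambda_4 * g_4 = 7.53 * 2.15 = 16.1895
Total violation = 11.0044 + 0.4224 + 1.1111 + 16.1895 = 28.7274


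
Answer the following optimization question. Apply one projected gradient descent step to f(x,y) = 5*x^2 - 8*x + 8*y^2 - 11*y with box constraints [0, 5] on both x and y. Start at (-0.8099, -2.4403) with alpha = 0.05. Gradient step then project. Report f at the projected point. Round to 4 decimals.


Step 1: Compute gradient at (-0.8099, -2.4403).
grad_x = 2*5*-0.8099 - 8 = -16.099
grad_y = 2*8*-2.4403 - 11 = -50.0448
Step 2: Gradient step.
x_raw = -0.8099 - 0.05*-16.099 = -0.005
y_raw = -2.4403 - 0.05*-50.0448 = 0.0619
Step 3: Project onto [0, 5].
x_proj = clip(-0.005) = 0.0
y_proj = clip(0.0619) = 0.0619
Step 4: Evaluate f.
f(0.0, 0.0619) = -0.6506


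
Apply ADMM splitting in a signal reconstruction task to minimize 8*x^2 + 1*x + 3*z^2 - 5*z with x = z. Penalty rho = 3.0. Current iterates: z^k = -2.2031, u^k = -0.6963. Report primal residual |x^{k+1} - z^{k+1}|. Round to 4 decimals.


ADMM iteration with rho = 3.0, z^k = -2.2031, u^k = -0.6963
Step 1: x-update.
Minimize 8*x^2 + 1*x + (3.0/2)*(x + 2.2031 - 0.6963)^2
FOC: (2*8 + 3.0)*x = -1 + 3.0*(-2.2031 + 0.6963)
x^{k+1} = -0.2905
Step 2: z-update.
Minimize 3*z^2 - 5*z + (3.0/2)*(-0.2905 - z - 0.6963)^2
FOC: (2*3 + 3.0)*z = 5 + 3.0*(-0.2905 - 0.6963)
z^{k+1} = 0.2266
Step 3: u-update.
u^{k+1} = -0.6963 - 0.2905 - 0.2266 = -1.2135
Step 4: Primal residual = |-0.2905 - 0.2266| = 0.5172


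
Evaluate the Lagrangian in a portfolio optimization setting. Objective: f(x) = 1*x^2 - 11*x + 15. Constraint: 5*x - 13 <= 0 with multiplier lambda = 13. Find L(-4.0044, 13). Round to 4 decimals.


Step 1: Evaluate f(x).
f(-4.0044) = 1*(-4.0044)^2 - 11*(-4.0044) + 15 = 75.0836
Step 2: Evaluate g(x).
g(-4.0044) = 5*-4.0044 - 13 = -33.022
Step 3: Compute Lagrangian.
L = 75.0836 + 13*-33.022 = -354.2024


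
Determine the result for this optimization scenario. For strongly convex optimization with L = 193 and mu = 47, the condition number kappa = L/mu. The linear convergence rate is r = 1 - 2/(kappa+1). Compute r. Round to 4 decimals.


Step 1: Compute the condition number.
kappa = L/mu = 193/47 = 4.1064
Step 2: Compute the convergence rate.
r = 1 - 2/(kappa + 1) = 1 - 2*mu/(L + mu) = (L - mu)/(L + mu) = 146/240 = 0.6083


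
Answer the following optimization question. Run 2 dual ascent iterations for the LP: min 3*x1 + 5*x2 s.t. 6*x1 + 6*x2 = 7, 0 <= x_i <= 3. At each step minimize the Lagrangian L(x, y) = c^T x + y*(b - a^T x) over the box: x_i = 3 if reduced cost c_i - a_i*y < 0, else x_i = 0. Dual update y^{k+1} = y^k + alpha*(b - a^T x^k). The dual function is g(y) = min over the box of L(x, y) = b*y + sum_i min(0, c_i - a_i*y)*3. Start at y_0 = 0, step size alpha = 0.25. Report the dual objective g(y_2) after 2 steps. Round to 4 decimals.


Dual ascent for LP: min 3*x1 + 5*x2, 6*x1 + 6*x2 = 7, 0 <= x_i <= 3
Step 1: y^k = 0.0, reduced costs: (3.0, 5.0)
  x^k = (0.0, 0.0), subgradient = b - a^T x = 7.0
  y^{k+1} = 0.0 + 0.25*7.0 = 1.75
Step 2: y^k = 1.75, reduced costs: (-7.5, -5.5)
  x^k = (3.0, 3.0), subgradient = b - a^T x = -29.0
  y^{k+1} = 1.75 + 0.25*-29.0 = -5.5
Dual objective at y_2 = -5.5: reduced costs (36.0, 38.0), box minimizer x = (0.0, 0.0)
g(y_2) = b*y + (c1 - a1*y)*x1 + (c2 - a2*y)*x2 = 7*(-5.5) + 36.0*0.0 + 38.0*0.0 = -38.5 + 0.0 + 0.0 = -38.5


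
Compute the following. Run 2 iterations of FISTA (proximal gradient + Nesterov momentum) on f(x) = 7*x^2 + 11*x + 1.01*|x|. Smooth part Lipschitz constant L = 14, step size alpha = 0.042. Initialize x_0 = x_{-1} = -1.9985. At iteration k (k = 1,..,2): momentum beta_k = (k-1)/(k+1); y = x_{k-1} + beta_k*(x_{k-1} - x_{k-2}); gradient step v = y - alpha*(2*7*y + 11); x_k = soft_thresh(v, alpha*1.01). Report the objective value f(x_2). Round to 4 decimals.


FISTA on f(x) = 7*x^2 + 11*x + 1.01*|x|
L = 14, alpha = 0.042
Iteration 1: beta = 0.0, y = -1.9985 + 0.0*(-1.9985 + 1.9985) = -1.9985
  grad(y) = -16.979, v = y - alpha*grad = -1.2854
  prox(v) = soft_thresh(-1.2854, 0.0424) = -1.243
Iteration 2: beta = 0.3333, y = -1.243 + 0.3333*(-1.243 + 1.9985) = -0.9911
  grad(y) = -2.8756, v = y - alpha*grad = -0.8703
  prox(v) = soft_thresh(-0.8703, 0.0424) = -0.8279
f(x_2) = 7*(-0.8279)^2 + 11*(-0.8279) + 1.01*|-0.8279| = -3.4728


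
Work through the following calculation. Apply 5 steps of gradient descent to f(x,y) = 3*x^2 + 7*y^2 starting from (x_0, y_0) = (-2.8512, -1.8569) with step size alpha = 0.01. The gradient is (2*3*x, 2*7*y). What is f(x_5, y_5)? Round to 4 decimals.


Gradient descent on f(x,y) = 3*x^2 + 7*y^2.
Starting point: (-2.8512, -1.8569), alpha = 0.01
Step 1: grad_x = 2*3*-2.8512 = -17.1072, grad_y = 2*7*-1.8569 = -25.9966
  x_1 = -2.8512 - 0.01*-17.1072 = -2.6801
  y_1 = -1.8569 - 0.01*-25.9966 = -1.5969
Step 2: grad_x = 2*3*-2.6801 = -16.0808, grad_y = 2*7*-1.5969 = -22.3571
  x_2 = -2.6801 - 0.01*-16.0808 = -2.5193
  y_2 = -1.5969 - 0.01*-22.3571 = -1.3734
Step 3: grad_x = 2*3*-2.5193 = -15.1159, grad_y = 2*7*-1.3734 = -19.2271
  x_3 = -2.5193 - 0.01*-15.1159 = -2.3682
  y_3 = -1.3734 - 0.01*-19.2271 = -1.1811
Step 4: grad_x = 2*3*-2.3682 = -14.209, grad_y = 2*7*-1.1811 = -16.5353
  x_4 = -2.3682 - 0.01*-14.209 = -2.2261
  y_4 = -1.1811 - 0.01*-16.5353 = -1.0157
Step 5: grad_x = 2*3*-2.2261 = -13.3564, grad_y = 2*7*-1.0157 = -14.2204
  x_5 = -2.2261 - 0.01*-13.3564 = -2.0925
  y_5 = -1.0157 - 0.01*-14.2204 = -0.8735
f(-2.0925, -0.8735) = 3*(-2.0925)^2 + 7*(-0.8735)^2 = 18.4772


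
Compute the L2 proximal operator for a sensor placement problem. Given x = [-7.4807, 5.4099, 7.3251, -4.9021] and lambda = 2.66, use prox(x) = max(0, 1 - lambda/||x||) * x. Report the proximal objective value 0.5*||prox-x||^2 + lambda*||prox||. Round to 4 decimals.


Step 1: Compute ||x||.
||x|| = 12.7638
Step 2: Compute scaling factor.
scale = max(0, 1 - 2.66/12.7638) = 0.7916
Step 3: prox(x) = [-5.9217, 4.2825, 5.7985, -3.8805]
||prox(x)|| = 10.1038
Step 4: Proximal objective.
0.5*||prox-x||^2 = 3.5378
lambda*||prox|| = 26.8761
Total = 30.414


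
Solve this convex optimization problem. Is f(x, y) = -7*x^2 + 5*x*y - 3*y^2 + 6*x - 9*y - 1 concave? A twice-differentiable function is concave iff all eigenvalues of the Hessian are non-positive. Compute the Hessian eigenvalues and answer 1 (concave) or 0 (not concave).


The Hessian of f(x,y) = -7*x^2 + 5*x*y - 3*y^2 + 6*x - 9*y - 1 is:
H = [[-14, 5], [5, -6]]
Trace = -14 - 6 = -20
Determinant = -14*-6 - (5)^2 = 59
Discriminant = (-20)^2 - 4*59 = 164.0
Eigenvalues: lambda_1 = -16.4031, lambda_2 = -3.5969
The function is concave.

1


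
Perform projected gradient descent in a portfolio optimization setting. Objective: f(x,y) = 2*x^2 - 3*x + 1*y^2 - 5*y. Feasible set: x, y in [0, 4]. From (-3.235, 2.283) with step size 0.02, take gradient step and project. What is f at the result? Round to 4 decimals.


Step 1: Compute gradient at (-3.235, 2.283).
grad_x = 2*2*-3.235 - 3 = -15.94
grad_y = 2*1*2.283 - 5 = -0.434
Step 2: Gradient step.
x_raw = -3.235 - 0.02*-15.94 = -2.9162
y_raw = 2.283 - 0.02*-0.434 = 2.2917
Step 3: Project onto [0, 4].
x_proj = clip(-2.9162) = 0.0
y_proj = clip(2.2917) = 2.2917
Step 4: Evaluate f.
f(0.0, 2.2917) = -6.2066


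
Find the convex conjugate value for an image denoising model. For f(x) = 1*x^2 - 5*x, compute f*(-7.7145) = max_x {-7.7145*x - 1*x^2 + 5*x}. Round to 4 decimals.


f*(y) = sup_x {y*x - a*x^2 - b*x} = sup_x {(y-b)*x - a*x^2}
FOC: (y - b) - 2a*x = 0 => x* = (y - b)/(2a)
x* = (-7.7145 + 5)/(2*1) = -1.3573
f*(-7.7145) = (y-b)^2/(4a) = (-7.7145 + 5)^2/(4*1)
= 7.3685/4 = 1.8421


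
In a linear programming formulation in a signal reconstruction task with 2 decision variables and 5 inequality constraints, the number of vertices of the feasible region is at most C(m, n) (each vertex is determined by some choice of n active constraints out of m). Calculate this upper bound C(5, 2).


Each vertex corresponds to some choice of n active constraints out of m, so the number of vertices is at most C(m, n) = m! / (n!(m-n)!).
m = 5, n = 2
Numerator: 5 * 4
Denominator: 2! = 2
C(5, 2) = 10


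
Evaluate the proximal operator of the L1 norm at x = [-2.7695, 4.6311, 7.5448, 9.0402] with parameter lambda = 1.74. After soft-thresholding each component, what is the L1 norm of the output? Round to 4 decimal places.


Soft-thresholding with lambda = 1.74:
prox(-2.7695) = sign(-2.7695)*max(|-2.7695| - 1.74, 0) = -1.0295
prox(4.6311) = sign(4.6311)*max(|4.6311| - 1.74, 0) = 2.8911
prox(7.5448) = sign(7.5448)*max(|7.5448| - 1.74, 0) = 5.8048
prox(9.0402) = sign(9.0402)*max(|9.0402| - 1.74, 0) = 7.3002
prox(x) = [-1.0295, 2.8911, 5.8048, 7.3002]
||prox(x)||_1 = 1.0295 + 2.8911 + 5.8048 + 7.3002 = 17.0256


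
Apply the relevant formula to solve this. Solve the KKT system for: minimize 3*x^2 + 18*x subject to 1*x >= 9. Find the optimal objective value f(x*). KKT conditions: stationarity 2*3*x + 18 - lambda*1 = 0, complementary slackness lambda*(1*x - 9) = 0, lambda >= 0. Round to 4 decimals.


Step 1: Try lambda = 0 (constraint inactive).
x_unc = -18/(2*3) = -3.0
Check: 1*-3.0 = -3.0 < 9 -- violated!
Step 2: Constraint must be active: 1*x = 9
x* = 9/1 = 9.0
lambda = (2*3*9.0 + 18)/1 = 72.0
Step 3: Compute optimal value.
f(x*) = 3*9.0^2 + 18*9.0 = 405.0


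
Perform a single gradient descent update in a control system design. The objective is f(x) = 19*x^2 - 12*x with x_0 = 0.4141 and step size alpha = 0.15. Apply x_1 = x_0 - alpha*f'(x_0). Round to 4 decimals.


We compute the gradient at x_0 and apply the update.
f'(x) = 38*x - 12
f'(0.4141) = 38*0.4141 - 12 = 3.7358
x_1 = 0.4141 - 0.15*3.7358 = -0.1463


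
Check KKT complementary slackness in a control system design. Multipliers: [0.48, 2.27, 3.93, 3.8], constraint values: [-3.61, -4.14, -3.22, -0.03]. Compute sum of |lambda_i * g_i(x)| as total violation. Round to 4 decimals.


KKT complementary slackness check:
lambda_1 * g_1 = 0.48 * -3.61 = -1.7328
lambda_2 * g_2 = 2.27 * -4.14 = -9.3978
lambda_3 * g_3 = 3.93 * -3.22 = -12.6546
lambda_4 * g_4 = 3.8 * -0.03 = -0.114
Total violation = 1.7328 + 9.3978 + 12.6546 + 0.114 = 23.8992


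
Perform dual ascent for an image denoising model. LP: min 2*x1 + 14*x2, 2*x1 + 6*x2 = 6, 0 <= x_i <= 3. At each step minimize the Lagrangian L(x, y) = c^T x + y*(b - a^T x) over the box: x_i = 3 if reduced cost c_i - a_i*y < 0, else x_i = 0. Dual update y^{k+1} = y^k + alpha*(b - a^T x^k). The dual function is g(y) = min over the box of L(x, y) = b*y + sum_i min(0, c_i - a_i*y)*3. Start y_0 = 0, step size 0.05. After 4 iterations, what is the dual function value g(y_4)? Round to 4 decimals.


Dual ascent for LP: min 2*x1 + 14*x2, 2*x1 + 6*x2 = 6, 0 <= x_i <= 3
Step 1: y^k = 0.0, reduced costs: (2.0, 14.0)
  x^k = (0.0, 0.0), subgradient = b - a^T x = 6.0
  y^{k+1} = 0.0 + 0.05*6.0 = 0.3
Step 2: y^k = 0.3, reduced costs: (1.4, 12.2)
  x^k = (0.0, 0.0), subgradient = b - a^T x = 6.0
  y^{k+1} = 0.3 + 0.05*6.0 = 0.6
Step 3: y^k = 0.6, reduced costs: (0.8, 10.4)
  x^k = (0.0, 0.0), subgradient = b - a^T x = 6.0
  y^{k+1} = 0.6 + 0.05*6.0 = 0.9
Step 4: y^k = 0.9, reduced costs: (0.2, 8.6)
  x^k = (0.0, 0.0), subgradient = b - a^T x = 6.0
  y^{k+1} = 0.9 + 0.05*6.0 = 1.2
Dual objective at y_4 = 1.2: reduced costs (-0.4, 6.8), box minimizer x = (3.0, 0.0)
g(y_4) = b*y + (c1 - a1*y)*x1 + (c2 - a2*y)*x2 = 6*1.2 + (-0.4)*3.0 + 6.8*0.0 = 7.2 - 1.2 + 0.0 = 6.0


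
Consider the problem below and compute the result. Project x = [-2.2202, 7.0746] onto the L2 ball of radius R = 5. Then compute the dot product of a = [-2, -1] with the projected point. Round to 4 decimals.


Step 1: Compute ||x|| (intermediates to 6 decimals).
||x|| = sqrt((-2.2202)^2 + 7.0746^2) = 7.4148
Step 2: Project.
Since ||x|| > R, scale = R/||x|| = 5/7.4148 = 0.674327, proj(x) = scale * x
proj(x) = [-1.497141, 4.770594]
Step 3: Dot product.
a^T * proj(x) = -2*(-1.497141) - 1*4.770594 = -1.7763


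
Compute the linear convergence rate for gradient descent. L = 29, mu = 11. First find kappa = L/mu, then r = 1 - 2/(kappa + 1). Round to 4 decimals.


Step 1: Compute the condition number.
kappa = L/mu = 29/11 = 2.6364
Step 2: Compute the convergence rate.
r = 1 - 2/(kappa + 1) = 1 - 2*mu/(L + mu) = (L - mu)/(L + mu) = 18/40 = 0.45


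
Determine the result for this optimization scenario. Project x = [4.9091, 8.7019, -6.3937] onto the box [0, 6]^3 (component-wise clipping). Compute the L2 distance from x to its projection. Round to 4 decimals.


Project each component onto [0, 6].
clip(4.9091) = 4.9091, clip(8.7019) = 6.0, clip(-6.3937) = 0.0
Projection = [4.9091, 6.0, 0.0]
Squared diffs: [0.0, 7.3003, 40.8794]
Distance = sqrt(48.1797) = 6.9412


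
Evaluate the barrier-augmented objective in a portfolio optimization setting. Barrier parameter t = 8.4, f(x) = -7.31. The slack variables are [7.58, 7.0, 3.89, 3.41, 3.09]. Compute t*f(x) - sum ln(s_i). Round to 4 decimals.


Step 1: Compute log-barrier.
ln values: [2.0255, 1.9459, 1.3584, 1.2267, 1.1282]
phi = -(2.0255 + 1.9459 + 1.3584 + 1.2267 + 1.1282) = -7.6847
Step 2: Compute augmented objective.
t*f(x) = 8.4*-7.31 = -61.404
Total = -61.404 - 7.6847 = -69.0887


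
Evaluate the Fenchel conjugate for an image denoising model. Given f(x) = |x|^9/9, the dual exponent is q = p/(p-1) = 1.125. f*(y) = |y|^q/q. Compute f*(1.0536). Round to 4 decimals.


The conjugate exponent q satisfies 1/p + 1/q = 1.
p = 9, so q = 9/(9 - 1) = 1.125
|y|^q = 1.0536^1.125 = 1.0605
f*(1.0536) = 1.0605 / 1.125 = 0.9427


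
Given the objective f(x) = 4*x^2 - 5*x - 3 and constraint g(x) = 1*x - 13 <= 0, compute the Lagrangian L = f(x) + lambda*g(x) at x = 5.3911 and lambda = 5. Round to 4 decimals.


Step 1: Evaluate f(x).
f(5.3911) = 4*5.3911^2 - 5*5.3911 - 3 = 86.3003
Step 2: Evaluate g(x).
g(5.3911) = 1*5.3911 - 13 = -7.6089
Step 3: Compute Lagrangian.
L = 86.3003 + 5*-7.6089 = 48.2558


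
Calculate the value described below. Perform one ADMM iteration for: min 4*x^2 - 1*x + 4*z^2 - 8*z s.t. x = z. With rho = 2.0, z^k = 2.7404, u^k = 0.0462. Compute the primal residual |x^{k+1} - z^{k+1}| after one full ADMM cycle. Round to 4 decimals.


ADMM iteration with rho = 2.0, z^k = 2.7404, u^k = 0.0462
Step 1: x-update.
Minimize 4*x^2 - 1*x + (2.0/2)*(x - 2.7404 + 0.0462)^2
FOC: (2*4 + 2.0)*x = 1 + 2.0*(2.7404 - 0.0462)
x^{k+1} = 0.6388
Step 2: z-update.
Minimize 4*z^2 - 8*z + (2.0/2)*(0.6388 - z + 0.0462)^2
FOC: (2*4 + 2.0)*z = 8 + 2.0*(0.6388 + 0.0462)
z^{k+1} = 0.937
Step 3: u-update.
u^{k+1} = 0.0462 + 0.6388 - 0.937 = -0.252
Step 4: Primal residual = |0.6388 - 0.937| = 0.2982


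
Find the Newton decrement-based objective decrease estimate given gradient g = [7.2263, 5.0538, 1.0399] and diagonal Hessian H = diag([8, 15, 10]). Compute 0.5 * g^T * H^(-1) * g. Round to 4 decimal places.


Step 1: H is diagonal, so H^(-1) * g = [0.9033, 0.3369, 0.104].
Step 2: g^T H^(-1) g = sum_i g_i^2 / H_ii
  = (7.2263)^2/8 + (5.0538)^2/15 + (1.0399)^2/10
  = 6.5274 + 1.7027 + 0.1081 = 8.3383
Step 3: Objective decrease = 0.5 * g^T H^(-1) g = 4.1691


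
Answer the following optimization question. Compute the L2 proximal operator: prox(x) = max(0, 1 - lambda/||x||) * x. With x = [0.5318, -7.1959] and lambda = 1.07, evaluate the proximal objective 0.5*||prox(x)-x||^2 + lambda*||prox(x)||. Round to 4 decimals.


Step 1: Compute ||x||.
||x|| = 7.2155
Step 2: Compute scaling factor.
scale = max(0, 1 - 1.07/7.2155) = 0.8517
Step 3: prox(x) = [0.4529, -6.1288]
||prox(x)|| = 6.1455
Step 4: Proximal objective.
0.5*||prox-x||^2 = 0.5725
lambda*||prox|| = 6.5757
Total = 7.1482


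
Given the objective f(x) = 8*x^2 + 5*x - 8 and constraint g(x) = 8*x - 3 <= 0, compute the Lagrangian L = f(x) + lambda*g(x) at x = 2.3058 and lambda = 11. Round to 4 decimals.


Step 1: Evaluate f(x).
f(2.3058) = 8*2.3058^2 + 5*2.3058 - 8 = 46.0627
Step 2: Evaluate g(x).
g(2.3058) = 8*2.3058 - 3 = 15.4464
Step 3: Compute Lagrangian.
L = 46.0627 + 11*15.4464 = 215.9731


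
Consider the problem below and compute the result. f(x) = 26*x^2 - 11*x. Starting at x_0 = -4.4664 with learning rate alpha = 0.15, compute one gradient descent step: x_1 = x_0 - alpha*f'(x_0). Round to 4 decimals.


We compute the gradient at x_0 and apply the update.
f'(x) = 52*x - 11
f'(-4.4664) = 52*-4.4664 - 11 = -243.2528
x_1 = -4.4664 - 0.15*-243.2528 = 32.0215


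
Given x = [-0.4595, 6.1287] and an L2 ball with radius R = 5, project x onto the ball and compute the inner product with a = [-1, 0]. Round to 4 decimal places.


Step 1: Compute ||x|| (intermediates to 6 decimals).
||x|| = sqrt((-0.4595)^2 + 6.1287^2) = 6.145901
Step 2: Project.
Since ||x|| > R, scale = R/||x|| = 5/6.145901 = 0.81355, proj(x) = scale * x
proj(x) = [-0.373826, 4.986004]
Step 3: Dot product.
a^T * proj(x) = -1*(-0.373826) + 0*4.986004 = 0.3738


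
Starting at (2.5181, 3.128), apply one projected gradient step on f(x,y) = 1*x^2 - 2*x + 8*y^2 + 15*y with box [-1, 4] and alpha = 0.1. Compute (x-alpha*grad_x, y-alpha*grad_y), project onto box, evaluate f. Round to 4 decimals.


Step 1: Compute gradient at (2.5181, 3.128).
grad_x = 2*1*2.5181 - 2 = 3.0362
grad_y = 2*8*3.128 + 15 = 65.048
Step 2: Gradient step.
x_raw = 2.5181 - 0.1*3.0362 = 2.2145
y_raw = 3.128 - 0.1*65.048 = -3.3768
Step 3: Project onto [-1, 4].
x_proj = clip(2.2145) = 2.2145
y_proj = clip(-3.3768) = -1.0
Step 4: Evaluate f.
f(2.2145, -1.0) = -6.525


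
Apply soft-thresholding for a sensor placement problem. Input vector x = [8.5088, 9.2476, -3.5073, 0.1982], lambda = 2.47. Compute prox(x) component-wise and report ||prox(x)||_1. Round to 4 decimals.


Soft-thresholding with lambda = 2.47:
prox(8.5088) = sign(8.5088)*max(|8.5088| - 2.47, 0) = 6.0388
prox(9.2476) = sign(9.2476)*max(|9.2476| - 2.47, 0) = 6.7776
prox(-3.5073) = sign(-3.5073)*max(|-3.5073| - 2.47, 0) = -1.0373
prox(0.1982) = sign(0.1982)*max(|0.1982| - 2.47, 0) = 0.0
prox(x) = [6.0388, 6.7776, -1.0373, 0.0]
||prox(x)||_1 = 6.0388 + 6.7776 + 1.0373 + 0.0 = 13.8537


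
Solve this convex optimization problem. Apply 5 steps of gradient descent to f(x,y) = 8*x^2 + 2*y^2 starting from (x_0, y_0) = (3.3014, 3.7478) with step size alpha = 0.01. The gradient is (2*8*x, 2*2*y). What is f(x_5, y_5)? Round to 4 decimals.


Gradient descent on f(x,y) = 8*x^2 + 2*y^2.
Starting point: (3.3014, 3.7478), alpha = 0.01
Step 1: grad_x = 2*8*3.3014 = 52.8224, grad_y = 2*2*3.7478 = 14.9912
  x_1 = 3.3014 - 0.01*52.8224 = 2.7732
  y_1 = 3.7478 - 0.01*14.9912 = 3.5979
Step 2: grad_x = 2*8*2.7732 = 44.3708, grad_y = 2*2*3.5979 = 14.3916
  x_2 = 2.7732 - 0.01*44.3708 = 2.3295
  y_2 = 3.5979 - 0.01*14.3916 = 3.454
Step 3: grad_x = 2*8*2.3295 = 37.2715, grad_y = 2*2*3.454 = 13.8159
  x_3 = 2.3295 - 0.01*37.2715 = 1.9568
  y_3 = 3.454 - 0.01*13.8159 = 3.3158
Step 4: grad_x = 2*8*1.9568 = 31.308, grad_y = 2*2*3.3158 = 13.2633
  x_4 = 1.9568 - 0.01*31.308 = 1.6437
  y_4 = 3.3158 - 0.01*13.2633 = 3.1832
Step 5: grad_x = 2*8*1.6437 = 26.2988, grad_y = 2*2*3.1832 = 12.7327
  x_5 = 1.6437 - 0.01*26.2988 = 1.3807
  y_5 = 3.1832 - 0.01*12.7327 = 3.0559
f(1.3807, 3.0559) = 8*1.3807^2 + 2*3.0559^2 = 33.9268
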